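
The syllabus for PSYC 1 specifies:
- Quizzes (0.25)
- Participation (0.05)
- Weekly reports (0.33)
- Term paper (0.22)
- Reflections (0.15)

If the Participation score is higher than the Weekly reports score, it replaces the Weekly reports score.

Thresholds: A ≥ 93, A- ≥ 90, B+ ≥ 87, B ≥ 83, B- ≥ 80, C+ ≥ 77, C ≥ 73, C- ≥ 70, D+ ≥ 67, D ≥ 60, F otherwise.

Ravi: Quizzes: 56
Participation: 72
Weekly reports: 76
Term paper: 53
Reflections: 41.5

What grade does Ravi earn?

D

Participation (72) ≤ Weekly reports (76), so Weekly reports stays at 76.
Weighted total:
  Quizzes 56 × 0.25 = 14
  Participation 72 × 0.05 = 3.6
  Weekly reports 76 × 0.33 = 25.08
  Term paper 53 × 0.22 = 11.66
  Reflections 41.5 × 0.15 = 6.225
Sum = 60.565
60.565 is ≥ 60 and < 67 → D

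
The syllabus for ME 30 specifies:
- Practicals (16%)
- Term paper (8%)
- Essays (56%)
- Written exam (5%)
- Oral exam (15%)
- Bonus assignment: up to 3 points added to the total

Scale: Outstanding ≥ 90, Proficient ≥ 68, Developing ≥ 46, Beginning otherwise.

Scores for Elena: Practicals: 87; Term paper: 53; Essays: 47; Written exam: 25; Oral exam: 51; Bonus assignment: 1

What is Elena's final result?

Developing

Weighted total:
  Practicals 87 × 0.16 = 13.92
  Term paper 53 × 0.08 = 4.24
  Essays 47 × 0.56 = 26.32
  Written exam 25 × 0.05 = 1.25
  Oral exam 51 × 0.15 = 7.65
Sum = 53.38
Bonus assignment: 53.38 + 1 = 54.38
54.38 is ≥ 46 and < 68 → Developing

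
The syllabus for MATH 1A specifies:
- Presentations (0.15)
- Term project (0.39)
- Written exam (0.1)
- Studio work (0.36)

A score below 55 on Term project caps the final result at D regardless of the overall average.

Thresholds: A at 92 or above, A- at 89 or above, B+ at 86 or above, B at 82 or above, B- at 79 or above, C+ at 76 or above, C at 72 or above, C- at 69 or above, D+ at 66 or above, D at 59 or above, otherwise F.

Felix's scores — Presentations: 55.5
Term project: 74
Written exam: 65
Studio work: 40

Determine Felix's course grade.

F

Term project score 74 ≥ 55: minimum met.
Weighted total:
  Presentations 55.5 × 0.15 = 8.325
  Term project 74 × 0.39 = 28.86
  Written exam 65 × 0.1 = 6.5
  Studio work 40 × 0.36 = 14.4
Sum = 58.085
58.085 < 59 → F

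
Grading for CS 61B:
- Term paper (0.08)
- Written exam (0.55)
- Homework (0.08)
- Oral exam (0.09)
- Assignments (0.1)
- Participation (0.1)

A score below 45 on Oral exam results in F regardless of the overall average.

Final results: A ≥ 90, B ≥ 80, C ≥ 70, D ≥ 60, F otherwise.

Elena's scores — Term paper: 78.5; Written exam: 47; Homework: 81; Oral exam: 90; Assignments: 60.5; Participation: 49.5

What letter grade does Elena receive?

Oral exam score 90 ≥ 45: minimum met.
Weighted total:
  Term paper 78.5 × 0.08 = 6.28
  Written exam 47 × 0.55 = 25.85
  Homework 81 × 0.08 = 6.48
  Oral exam 90 × 0.09 = 8.1
  Assignments 60.5 × 0.1 = 6.05
  Participation 49.5 × 0.1 = 4.95
Sum = 57.71
57.71 < 60 → F

F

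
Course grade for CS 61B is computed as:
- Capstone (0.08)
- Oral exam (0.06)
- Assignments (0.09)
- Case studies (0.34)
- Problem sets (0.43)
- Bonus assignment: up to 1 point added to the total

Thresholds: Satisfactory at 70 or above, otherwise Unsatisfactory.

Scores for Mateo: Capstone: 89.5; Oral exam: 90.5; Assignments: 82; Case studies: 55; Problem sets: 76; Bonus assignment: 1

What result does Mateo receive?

Weighted total:
  Capstone 89.5 × 0.08 = 7.16
  Oral exam 90.5 × 0.06 = 5.43
  Assignments 82 × 0.09 = 7.38
  Case studies 55 × 0.34 = 18.7
  Problem sets 76 × 0.43 = 32.68
Sum = 71.35
Bonus assignment: 71.35 + 1 = 72.35
72.35 ≥ 70 → Satisfactory

Satisfactory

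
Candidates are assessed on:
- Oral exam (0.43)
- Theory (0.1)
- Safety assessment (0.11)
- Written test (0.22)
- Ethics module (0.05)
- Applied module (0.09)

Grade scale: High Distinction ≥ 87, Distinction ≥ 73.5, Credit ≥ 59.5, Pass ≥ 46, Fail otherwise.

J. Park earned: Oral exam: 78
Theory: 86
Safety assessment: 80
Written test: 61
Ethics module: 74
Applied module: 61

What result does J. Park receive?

Weighted total:
  Oral exam 78 × 0.43 = 33.54
  Theory 86 × 0.1 = 8.6
  Safety assessment 80 × 0.11 = 8.8
  Written test 61 × 0.22 = 13.42
  Ethics module 74 × 0.05 = 3.7
  Applied module 61 × 0.09 = 5.49
Sum = 73.55
73.55 is ≥ 73.5 and < 87 → Distinction

Distinction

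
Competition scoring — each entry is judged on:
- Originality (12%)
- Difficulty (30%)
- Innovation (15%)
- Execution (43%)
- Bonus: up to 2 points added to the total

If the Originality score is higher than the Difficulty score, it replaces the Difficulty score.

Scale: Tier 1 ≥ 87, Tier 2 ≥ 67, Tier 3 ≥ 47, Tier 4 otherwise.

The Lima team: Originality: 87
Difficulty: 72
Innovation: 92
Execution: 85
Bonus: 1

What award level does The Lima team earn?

Tier 1

Originality (87) > Difficulty (72), so Difficulty counts as 87.
Weighted total:
  Originality 87 × 0.12 = 10.44
  Difficulty 87 × 0.3 = 26.1
  Innovation 92 × 0.15 = 13.8
  Execution 85 × 0.43 = 36.55
Sum = 86.89
Bonus: 86.89 + 1 = 87.89
87.89 ≥ 87 → Tier 1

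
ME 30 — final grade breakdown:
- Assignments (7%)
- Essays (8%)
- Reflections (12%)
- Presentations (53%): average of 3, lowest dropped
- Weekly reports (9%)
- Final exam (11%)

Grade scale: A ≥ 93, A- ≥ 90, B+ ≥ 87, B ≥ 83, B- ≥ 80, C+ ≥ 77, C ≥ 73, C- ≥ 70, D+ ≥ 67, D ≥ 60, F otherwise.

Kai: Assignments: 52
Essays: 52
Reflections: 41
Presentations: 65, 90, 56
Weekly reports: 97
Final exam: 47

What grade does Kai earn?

Presentations: drop 56 → average of remaining 2 = 155/2 = 77.5
Weighted total:
  Assignments 52 × 0.07 = 3.64
  Essays 52 × 0.08 = 4.16
  Reflections 41 × 0.12 = 4.92
  Presentations 77.5 × 0.53 = 41.075
  Weekly reports 97 × 0.09 = 8.73
  Final exam 47 × 0.11 = 5.17
Sum = 67.695
67.695 is ≥ 67 and < 70 → D+

D+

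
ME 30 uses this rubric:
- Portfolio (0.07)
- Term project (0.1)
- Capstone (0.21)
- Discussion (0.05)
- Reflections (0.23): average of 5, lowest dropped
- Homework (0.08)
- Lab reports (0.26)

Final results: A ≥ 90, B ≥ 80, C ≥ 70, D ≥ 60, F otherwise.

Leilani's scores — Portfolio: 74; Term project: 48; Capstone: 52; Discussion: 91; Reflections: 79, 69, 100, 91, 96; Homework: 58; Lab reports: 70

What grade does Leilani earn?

D

Reflections: drop 69 → average of remaining 4 = 366/4 = 91.5
Weighted total:
  Portfolio 74 × 0.07 = 5.18
  Term project 48 × 0.1 = 4.8
  Capstone 52 × 0.21 = 10.92
  Discussion 91 × 0.05 = 4.55
  Reflections 91.5 × 0.23 = 21.045
  Homework 58 × 0.08 = 4.64
  Lab reports 70 × 0.26 = 18.2
Sum = 69.335
69.335 is ≥ 60 and < 70 → D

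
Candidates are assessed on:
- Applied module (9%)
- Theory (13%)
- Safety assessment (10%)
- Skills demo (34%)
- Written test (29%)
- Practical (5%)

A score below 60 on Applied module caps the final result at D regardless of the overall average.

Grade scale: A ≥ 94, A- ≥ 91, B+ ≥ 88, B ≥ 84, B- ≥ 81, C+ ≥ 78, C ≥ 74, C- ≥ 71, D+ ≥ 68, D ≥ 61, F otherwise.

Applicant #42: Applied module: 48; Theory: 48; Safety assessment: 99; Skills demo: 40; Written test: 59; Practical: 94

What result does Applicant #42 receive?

F

Applied module score 48 < 60: minimum not met.
Weighted total:
  Applied module 48 × 0.09 = 4.32
  Theory 48 × 0.13 = 6.24
  Safety assessment 99 × 0.1 = 9.9
  Skills demo 40 × 0.34 = 13.6
  Written test 59 × 0.29 = 17.11
  Practical 94 × 0.05 = 4.7
Sum = 55.87
55.87 would be F; cap at D applies → F.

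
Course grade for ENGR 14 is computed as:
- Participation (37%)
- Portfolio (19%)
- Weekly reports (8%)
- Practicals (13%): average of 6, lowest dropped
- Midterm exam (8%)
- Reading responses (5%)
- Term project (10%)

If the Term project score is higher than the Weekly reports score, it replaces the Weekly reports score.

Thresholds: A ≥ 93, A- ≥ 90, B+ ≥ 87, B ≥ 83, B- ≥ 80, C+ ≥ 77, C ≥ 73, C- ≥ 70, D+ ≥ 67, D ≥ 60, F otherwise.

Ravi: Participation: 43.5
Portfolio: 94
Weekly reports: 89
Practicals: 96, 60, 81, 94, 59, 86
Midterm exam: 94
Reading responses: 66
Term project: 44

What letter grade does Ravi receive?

Practicals: drop 59 → average of remaining 5 = 417/5 = 83.4
Term project (44) ≤ Weekly reports (89), so Weekly reports stays at 89.
Weighted total:
  Participation 43.5 × 0.37 = 16.095
  Portfolio 94 × 0.19 = 17.86
  Weekly reports 89 × 0.08 = 7.12
  Practicals 83.4 × 0.13 = 10.842
  Midterm exam 94 × 0.08 = 7.52
  Reading responses 66 × 0.05 = 3.3
  Term project 44 × 0.1 = 4.4
Sum = 67.137
67.137 is ≥ 67 and < 70 → D+

D+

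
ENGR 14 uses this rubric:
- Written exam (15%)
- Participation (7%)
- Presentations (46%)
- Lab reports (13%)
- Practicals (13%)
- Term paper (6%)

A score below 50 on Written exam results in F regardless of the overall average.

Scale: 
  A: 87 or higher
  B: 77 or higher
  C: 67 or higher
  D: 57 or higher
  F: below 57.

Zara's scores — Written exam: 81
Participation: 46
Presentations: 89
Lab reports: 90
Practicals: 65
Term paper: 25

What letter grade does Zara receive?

B

Written exam score 81 ≥ 50: minimum met.
Weighted total:
  Written exam 81 × 0.15 = 12.15
  Participation 46 × 0.07 = 3.22
  Presentations 89 × 0.46 = 40.94
  Lab reports 90 × 0.13 = 11.7
  Practicals 65 × 0.13 = 8.45
  Term paper 25 × 0.06 = 1.5
Sum = 77.96
77.96 is ≥ 77 and < 87 → B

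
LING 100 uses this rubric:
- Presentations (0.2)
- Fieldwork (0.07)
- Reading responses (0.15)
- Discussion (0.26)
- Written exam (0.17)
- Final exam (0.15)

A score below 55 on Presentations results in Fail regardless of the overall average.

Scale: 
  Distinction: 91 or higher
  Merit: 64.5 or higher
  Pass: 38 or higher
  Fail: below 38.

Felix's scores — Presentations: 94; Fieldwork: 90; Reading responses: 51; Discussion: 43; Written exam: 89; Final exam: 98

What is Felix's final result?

Merit

Presentations score 94 ≥ 55: minimum met.
Weighted total:
  Presentations 94 × 0.2 = 18.8
  Fieldwork 90 × 0.07 = 6.3
  Reading responses 51 × 0.15 = 7.65
  Discussion 43 × 0.26 = 11.18
  Written exam 89 × 0.17 = 15.13
  Final exam 98 × 0.15 = 14.7
Sum = 73.76
73.76 is ≥ 64.5 and < 91 → Merit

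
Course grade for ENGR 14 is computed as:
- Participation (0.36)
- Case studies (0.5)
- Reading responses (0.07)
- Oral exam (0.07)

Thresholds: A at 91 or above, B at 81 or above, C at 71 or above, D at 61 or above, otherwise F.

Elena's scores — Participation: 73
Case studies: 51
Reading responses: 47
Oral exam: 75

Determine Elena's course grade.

Weighted total:
  Participation 73 × 0.36 = 26.28
  Case studies 51 × 0.5 = 25.5
  Reading responses 47 × 0.07 = 3.29
  Oral exam 75 × 0.07 = 5.25
Sum = 60.32
60.32 < 61 → F

F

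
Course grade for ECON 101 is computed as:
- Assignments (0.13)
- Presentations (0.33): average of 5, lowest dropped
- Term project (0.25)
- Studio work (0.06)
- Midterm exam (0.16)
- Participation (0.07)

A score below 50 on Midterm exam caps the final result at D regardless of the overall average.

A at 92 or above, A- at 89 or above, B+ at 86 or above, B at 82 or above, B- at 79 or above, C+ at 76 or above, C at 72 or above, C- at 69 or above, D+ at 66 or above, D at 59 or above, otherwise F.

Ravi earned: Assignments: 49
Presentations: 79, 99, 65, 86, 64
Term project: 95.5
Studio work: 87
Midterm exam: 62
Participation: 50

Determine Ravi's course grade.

Presentations: drop 64 → average of remaining 4 = 329/4 = 82.25
Midterm exam score 62 ≥ 50: minimum met.
Weighted total:
  Assignments 49 × 0.13 = 6.37
  Presentations 82.25 × 0.33 = 27.1425
  Term project 95.5 × 0.25 = 23.875
  Studio work 87 × 0.06 = 5.22
  Midterm exam 62 × 0.16 = 9.92
  Participation 50 × 0.07 = 3.5
Sum = 76.0275
76.0275 is ≥ 76 and < 79 → C+

C+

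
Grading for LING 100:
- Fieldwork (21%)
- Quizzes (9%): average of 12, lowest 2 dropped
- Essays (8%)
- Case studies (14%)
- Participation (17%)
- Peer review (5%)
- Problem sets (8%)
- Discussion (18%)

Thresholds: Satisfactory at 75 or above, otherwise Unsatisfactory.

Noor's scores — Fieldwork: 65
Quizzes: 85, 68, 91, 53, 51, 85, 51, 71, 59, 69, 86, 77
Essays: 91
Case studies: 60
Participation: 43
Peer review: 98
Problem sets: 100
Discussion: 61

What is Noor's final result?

Quizzes: drop 51, 51 → average of remaining 10 = 744/10 = 74.4
Weighted total:
  Fieldwork 65 × 0.21 = 13.65
  Quizzes 74.4 × 0.09 = 6.696
  Essays 91 × 0.08 = 7.28
  Case studies 60 × 0.14 = 8.4
  Participation 43 × 0.17 = 7.31
  Peer review 98 × 0.05 = 4.9
  Problem sets 100 × 0.08 = 8
  Discussion 61 × 0.18 = 10.98
Sum = 67.216
67.216 < 75 → Unsatisfactory

Unsatisfactory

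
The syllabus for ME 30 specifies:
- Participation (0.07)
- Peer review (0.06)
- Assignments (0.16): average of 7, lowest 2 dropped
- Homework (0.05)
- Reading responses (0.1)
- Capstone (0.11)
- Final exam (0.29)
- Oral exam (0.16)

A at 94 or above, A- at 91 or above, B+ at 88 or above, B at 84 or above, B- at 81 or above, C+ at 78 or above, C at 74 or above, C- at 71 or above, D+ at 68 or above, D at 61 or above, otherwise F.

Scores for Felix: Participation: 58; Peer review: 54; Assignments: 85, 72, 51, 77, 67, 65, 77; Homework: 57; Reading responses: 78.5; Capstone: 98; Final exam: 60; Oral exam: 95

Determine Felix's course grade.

Assignments: drop 51, 65 → average of remaining 5 = 378/5 = 75.6
Weighted total:
  Participation 58 × 0.07 = 4.06
  Peer review 54 × 0.06 = 3.24
  Assignments 75.6 × 0.16 = 12.096
  Homework 57 × 0.05 = 2.85
  Reading responses 78.5 × 0.1 = 7.85
  Capstone 98 × 0.11 = 10.78
  Final exam 60 × 0.29 = 17.4
  Oral exam 95 × 0.16 = 15.2
Sum = 73.476
73.476 is ≥ 71 and < 74 → C-

C-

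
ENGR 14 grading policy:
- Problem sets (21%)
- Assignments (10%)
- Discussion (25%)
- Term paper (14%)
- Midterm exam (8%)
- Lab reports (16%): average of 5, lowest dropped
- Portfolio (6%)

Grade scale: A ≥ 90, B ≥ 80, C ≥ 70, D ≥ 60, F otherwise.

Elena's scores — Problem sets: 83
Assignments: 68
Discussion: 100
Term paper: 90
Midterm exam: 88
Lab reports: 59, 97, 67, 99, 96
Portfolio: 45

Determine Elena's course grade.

Lab reports: drop 59 → average of remaining 4 = 359/4 = 89.75
Weighted total:
  Problem sets 83 × 0.21 = 17.43
  Assignments 68 × 0.1 = 6.8
  Discussion 100 × 0.25 = 25
  Term paper 90 × 0.14 = 12.6
  Midterm exam 88 × 0.08 = 7.04
  Lab reports 89.75 × 0.16 = 14.36
  Portfolio 45 × 0.06 = 2.7
Sum = 85.93
85.93 is ≥ 80 and < 90 → B

B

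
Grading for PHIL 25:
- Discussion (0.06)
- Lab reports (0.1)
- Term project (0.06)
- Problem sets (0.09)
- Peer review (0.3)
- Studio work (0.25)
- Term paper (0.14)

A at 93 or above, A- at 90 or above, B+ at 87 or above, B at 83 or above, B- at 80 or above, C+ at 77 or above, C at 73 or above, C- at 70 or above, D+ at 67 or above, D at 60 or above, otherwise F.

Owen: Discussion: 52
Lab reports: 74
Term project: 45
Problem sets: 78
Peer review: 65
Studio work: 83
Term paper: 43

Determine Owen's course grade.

Weighted total:
  Discussion 52 × 0.06 = 3.12
  Lab reports 74 × 0.1 = 7.4
  Term project 45 × 0.06 = 2.7
  Problem sets 78 × 0.09 = 7.02
  Peer review 65 × 0.3 = 19.5
  Studio work 83 × 0.25 = 20.75
  Term paper 43 × 0.14 = 6.02
Sum = 66.51
66.51 is ≥ 60 and < 67 → D

D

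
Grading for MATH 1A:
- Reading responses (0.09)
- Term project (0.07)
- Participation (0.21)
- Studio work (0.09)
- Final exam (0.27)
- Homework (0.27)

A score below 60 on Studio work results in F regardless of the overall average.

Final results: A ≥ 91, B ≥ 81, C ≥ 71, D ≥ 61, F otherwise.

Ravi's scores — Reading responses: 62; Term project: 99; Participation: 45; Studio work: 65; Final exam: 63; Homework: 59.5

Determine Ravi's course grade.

F

Studio work score 65 ≥ 60: minimum met.
Weighted total:
  Reading responses 62 × 0.09 = 5.58
  Term project 99 × 0.07 = 6.93
  Participation 45 × 0.21 = 9.45
  Studio work 65 × 0.09 = 5.85
  Final exam 63 × 0.27 = 17.01
  Homework 59.5 × 0.27 = 16.065
Sum = 60.885
60.885 < 61 → F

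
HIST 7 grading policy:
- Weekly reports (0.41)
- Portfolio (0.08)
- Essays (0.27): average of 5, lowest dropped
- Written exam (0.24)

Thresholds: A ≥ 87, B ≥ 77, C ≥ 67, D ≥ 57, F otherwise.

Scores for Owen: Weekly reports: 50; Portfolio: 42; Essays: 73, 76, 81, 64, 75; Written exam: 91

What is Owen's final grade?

Essays: drop 64 → average of remaining 4 = 305/4 = 76.25
Weighted total:
  Weekly reports 50 × 0.41 = 20.5
  Portfolio 42 × 0.08 = 3.36
  Essays 76.25 × 0.27 = 20.5875
  Written exam 91 × 0.24 = 21.84
Sum = 66.2875
66.2875 is ≥ 57 and < 67 → D

D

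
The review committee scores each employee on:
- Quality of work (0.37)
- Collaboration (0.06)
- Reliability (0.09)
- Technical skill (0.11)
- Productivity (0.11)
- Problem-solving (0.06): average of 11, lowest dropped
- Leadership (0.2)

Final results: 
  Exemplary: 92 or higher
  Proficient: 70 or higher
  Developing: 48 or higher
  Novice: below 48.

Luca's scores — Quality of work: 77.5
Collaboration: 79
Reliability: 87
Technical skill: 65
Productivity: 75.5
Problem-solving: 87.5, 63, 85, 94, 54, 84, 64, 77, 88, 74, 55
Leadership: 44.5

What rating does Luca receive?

Problem-solving: drop 54 → average of remaining 10 = 771.5/10 = 77.15
Weighted total:
  Quality of work 77.5 × 0.37 = 28.675
  Collaboration 79 × 0.06 = 4.74
  Reliability 87 × 0.09 = 7.83
  Technical skill 65 × 0.11 = 7.15
  Productivity 75.5 × 0.11 = 8.305
  Problem-solving 77.15 × 0.06 = 4.629
  Leadership 44.5 × 0.2 = 8.9
Sum = 70.229
70.229 is ≥ 70 and < 92 → Proficient

Proficient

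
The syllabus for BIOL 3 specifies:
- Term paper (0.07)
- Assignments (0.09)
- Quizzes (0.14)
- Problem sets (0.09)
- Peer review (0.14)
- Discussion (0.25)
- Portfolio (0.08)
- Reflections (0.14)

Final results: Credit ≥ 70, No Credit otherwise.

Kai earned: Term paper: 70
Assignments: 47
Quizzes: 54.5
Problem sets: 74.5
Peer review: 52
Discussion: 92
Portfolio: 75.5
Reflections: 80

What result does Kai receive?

Weighted total:
  Term paper 70 × 0.07 = 4.9
  Assignments 47 × 0.09 = 4.23
  Quizzes 54.5 × 0.14 = 7.63
  Problem sets 74.5 × 0.09 = 6.705
  Peer review 52 × 0.14 = 7.28
  Discussion 92 × 0.25 = 23
  Portfolio 75.5 × 0.08 = 6.04
  Reflections 80 × 0.14 = 11.2
Sum = 70.985
70.985 ≥ 70 → Credit

Credit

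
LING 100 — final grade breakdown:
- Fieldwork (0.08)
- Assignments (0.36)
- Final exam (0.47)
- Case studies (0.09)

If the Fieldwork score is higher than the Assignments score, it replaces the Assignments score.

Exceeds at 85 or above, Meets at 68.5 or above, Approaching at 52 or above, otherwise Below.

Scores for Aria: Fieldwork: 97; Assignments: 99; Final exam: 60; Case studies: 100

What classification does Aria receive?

Meets

Fieldwork (97) ≤ Assignments (99), so Assignments stays at 99.
Weighted total:
  Fieldwork 97 × 0.08 = 7.76
  Assignments 99 × 0.36 = 35.64
  Final exam 60 × 0.47 = 28.2
  Case studies 100 × 0.09 = 9
Sum = 80.6
80.6 is ≥ 68.5 and < 85 → Meets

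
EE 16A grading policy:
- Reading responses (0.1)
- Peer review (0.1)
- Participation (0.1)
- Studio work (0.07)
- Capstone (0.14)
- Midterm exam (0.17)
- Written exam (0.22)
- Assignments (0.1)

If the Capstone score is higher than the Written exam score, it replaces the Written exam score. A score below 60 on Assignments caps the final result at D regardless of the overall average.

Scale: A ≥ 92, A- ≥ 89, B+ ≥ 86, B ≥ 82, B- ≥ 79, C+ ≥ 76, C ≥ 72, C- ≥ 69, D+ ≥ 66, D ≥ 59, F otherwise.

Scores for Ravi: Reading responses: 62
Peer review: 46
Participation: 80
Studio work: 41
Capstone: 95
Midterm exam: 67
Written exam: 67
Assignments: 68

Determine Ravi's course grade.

Capstone (95) > Written exam (67), so Written exam counts as 95.
Assignments score 68 ≥ 60: minimum met.
Weighted total:
  Reading responses 62 × 0.1 = 6.2
  Peer review 46 × 0.1 = 4.6
  Participation 80 × 0.1 = 8
  Studio work 41 × 0.07 = 2.87
  Capstone 95 × 0.14 = 13.3
  Midterm exam 67 × 0.17 = 11.39
  Written exam 95 × 0.22 = 20.9
  Assignments 68 × 0.1 = 6.8
Sum = 74.06
74.06 is ≥ 72 and < 76 → C

C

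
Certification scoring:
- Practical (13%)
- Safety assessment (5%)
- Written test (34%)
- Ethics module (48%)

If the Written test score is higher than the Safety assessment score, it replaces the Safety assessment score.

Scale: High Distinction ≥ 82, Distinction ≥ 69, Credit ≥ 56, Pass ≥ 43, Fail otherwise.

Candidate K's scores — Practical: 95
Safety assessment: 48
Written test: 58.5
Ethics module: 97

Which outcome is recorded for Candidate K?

Written test (58.5) > Safety assessment (48), so Safety assessment counts as 58.5.
Weighted total:
  Practical 95 × 0.13 = 12.35
  Safety assessment 58.5 × 0.05 = 2.925
  Written test 58.5 × 0.34 = 19.89
  Ethics module 97 × 0.48 = 46.56
Sum = 81.725
81.725 is ≥ 69 and < 82 → Distinction

Distinction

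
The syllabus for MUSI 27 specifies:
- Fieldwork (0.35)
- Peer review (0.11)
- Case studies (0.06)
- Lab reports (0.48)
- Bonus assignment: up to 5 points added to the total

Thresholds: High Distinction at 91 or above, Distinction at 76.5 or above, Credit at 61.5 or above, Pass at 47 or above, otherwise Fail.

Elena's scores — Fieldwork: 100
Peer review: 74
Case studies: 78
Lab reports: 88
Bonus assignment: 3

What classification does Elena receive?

High Distinction

Weighted total:
  Fieldwork 100 × 0.35 = 35
  Peer review 74 × 0.11 = 8.14
  Case studies 78 × 0.06 = 4.68
  Lab reports 88 × 0.48 = 42.24
Sum = 90.06
Bonus assignment: 90.06 + 3 = 93.06
93.06 ≥ 91 → High Distinction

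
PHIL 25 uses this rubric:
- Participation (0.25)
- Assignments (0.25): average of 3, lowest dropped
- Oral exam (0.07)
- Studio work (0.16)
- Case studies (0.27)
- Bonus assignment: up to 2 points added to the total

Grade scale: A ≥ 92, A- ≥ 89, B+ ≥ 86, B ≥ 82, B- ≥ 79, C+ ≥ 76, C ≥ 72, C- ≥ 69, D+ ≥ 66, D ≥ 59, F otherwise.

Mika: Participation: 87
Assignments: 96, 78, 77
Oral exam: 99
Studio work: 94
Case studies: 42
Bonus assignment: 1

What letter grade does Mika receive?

C+

Assignments: drop 77 → average of remaining 2 = 174/2 = 87
Weighted total:
  Participation 87 × 0.25 = 21.75
  Assignments 87 × 0.25 = 21.75
  Oral exam 99 × 0.07 = 6.93
  Studio work 94 × 0.16 = 15.04
  Case studies 42 × 0.27 = 11.34
Sum = 76.81
Bonus assignment: 76.81 + 1 = 77.81
77.81 is ≥ 76 and < 79 → C+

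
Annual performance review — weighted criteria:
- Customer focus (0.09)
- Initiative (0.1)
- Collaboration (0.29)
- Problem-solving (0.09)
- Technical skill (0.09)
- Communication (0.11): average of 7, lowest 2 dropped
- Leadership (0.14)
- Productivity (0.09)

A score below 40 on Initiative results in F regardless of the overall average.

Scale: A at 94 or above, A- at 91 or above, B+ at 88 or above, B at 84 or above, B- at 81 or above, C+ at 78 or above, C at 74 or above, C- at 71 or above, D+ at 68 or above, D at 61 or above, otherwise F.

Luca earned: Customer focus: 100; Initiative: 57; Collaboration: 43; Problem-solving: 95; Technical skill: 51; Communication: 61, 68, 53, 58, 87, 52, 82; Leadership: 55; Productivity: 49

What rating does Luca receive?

F

Communication: drop 52, 53 → average of remaining 5 = 356/5 = 71.2
Initiative score 57 ≥ 40: minimum met.
Weighted total:
  Customer focus 100 × 0.09 = 9
  Initiative 57 × 0.1 = 5.7
  Collaboration 43 × 0.29 = 12.47
  Problem-solving 95 × 0.09 = 8.55
  Technical skill 51 × 0.09 = 4.59
  Communication 71.2 × 0.11 = 7.832
  Leadership 55 × 0.14 = 7.7
  Productivity 49 × 0.09 = 4.41
Sum = 60.252
60.252 < 61 → F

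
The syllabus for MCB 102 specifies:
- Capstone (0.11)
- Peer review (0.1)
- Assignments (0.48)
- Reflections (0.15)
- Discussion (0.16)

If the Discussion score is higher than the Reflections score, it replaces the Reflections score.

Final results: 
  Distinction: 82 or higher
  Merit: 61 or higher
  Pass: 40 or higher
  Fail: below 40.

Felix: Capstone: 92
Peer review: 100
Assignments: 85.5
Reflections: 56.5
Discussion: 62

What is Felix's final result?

Discussion (62) > Reflections (56.5), so Reflections counts as 62.
Weighted total:
  Capstone 92 × 0.11 = 10.12
  Peer review 100 × 0.1 = 10
  Assignments 85.5 × 0.48 = 41.04
  Reflections 62 × 0.15 = 9.3
  Discussion 62 × 0.16 = 9.92
Sum = 80.38
80.38 is ≥ 61 and < 82 → Merit

Merit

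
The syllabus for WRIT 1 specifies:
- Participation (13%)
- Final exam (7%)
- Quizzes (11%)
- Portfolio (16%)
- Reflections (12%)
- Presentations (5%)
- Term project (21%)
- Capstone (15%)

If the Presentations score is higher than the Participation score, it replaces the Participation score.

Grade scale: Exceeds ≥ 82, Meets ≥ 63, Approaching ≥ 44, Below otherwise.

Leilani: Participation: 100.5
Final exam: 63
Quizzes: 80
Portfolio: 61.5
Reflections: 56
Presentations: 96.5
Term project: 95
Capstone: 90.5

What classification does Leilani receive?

Presentations (96.5) ≤ Participation (100.5), so Participation stays at 100.5.
Weighted total:
  Participation 100.5 × 0.13 = 13.065
  Final exam 63 × 0.07 = 4.41
  Quizzes 80 × 0.11 = 8.8
  Portfolio 61.5 × 0.16 = 9.84
  Reflections 56 × 0.12 = 6.72
  Presentations 96.5 × 0.05 = 4.825
  Term project 95 × 0.21 = 19.95
  Capstone 90.5 × 0.15 = 13.575
Sum = 81.185
81.185 is ≥ 63 and < 82 → Meets

Meets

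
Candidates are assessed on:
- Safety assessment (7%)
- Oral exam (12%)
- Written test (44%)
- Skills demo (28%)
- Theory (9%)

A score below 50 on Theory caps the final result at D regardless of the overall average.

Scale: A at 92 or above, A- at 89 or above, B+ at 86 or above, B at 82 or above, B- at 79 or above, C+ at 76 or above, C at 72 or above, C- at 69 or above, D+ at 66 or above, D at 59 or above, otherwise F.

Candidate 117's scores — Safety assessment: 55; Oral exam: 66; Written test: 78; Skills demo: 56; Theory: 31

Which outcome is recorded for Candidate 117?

D

Theory score 31 < 50: minimum not met.
Weighted total:
  Safety assessment 55 × 0.07 = 3.85
  Oral exam 66 × 0.12 = 7.92
  Written test 78 × 0.44 = 34.32
  Skills demo 56 × 0.28 = 15.68
  Theory 31 × 0.09 = 2.79
Sum = 64.56
64.56 would be D; cap at D applies → D.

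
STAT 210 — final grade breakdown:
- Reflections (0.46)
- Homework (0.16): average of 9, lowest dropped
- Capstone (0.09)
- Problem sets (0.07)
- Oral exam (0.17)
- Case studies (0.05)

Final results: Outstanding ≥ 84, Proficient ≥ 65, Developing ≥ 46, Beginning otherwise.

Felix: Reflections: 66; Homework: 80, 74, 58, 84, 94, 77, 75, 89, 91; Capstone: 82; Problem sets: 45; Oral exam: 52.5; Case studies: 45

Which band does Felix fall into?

Proficient

Homework: drop 58 → average of remaining 8 = 664/8 = 83
Weighted total:
  Reflections 66 × 0.46 = 30.36
  Homework 83 × 0.16 = 13.28
  Capstone 82 × 0.09 = 7.38
  Problem sets 45 × 0.07 = 3.15
  Oral exam 52.5 × 0.17 = 8.925
  Case studies 45 × 0.05 = 2.25
Sum = 65.345
65.345 is ≥ 65 and < 84 → Proficient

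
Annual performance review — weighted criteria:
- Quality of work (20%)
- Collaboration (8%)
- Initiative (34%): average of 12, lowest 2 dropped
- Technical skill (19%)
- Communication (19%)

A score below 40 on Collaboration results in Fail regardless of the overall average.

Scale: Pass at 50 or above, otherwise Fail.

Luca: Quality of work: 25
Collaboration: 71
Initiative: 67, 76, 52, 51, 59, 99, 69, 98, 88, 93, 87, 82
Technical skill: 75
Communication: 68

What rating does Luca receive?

Initiative: drop 51, 52 → average of remaining 10 = 818/10 = 81.8
Collaboration score 71 ≥ 40: minimum met.
Weighted total:
  Quality of work 25 × 0.2 = 5
  Collaboration 71 × 0.08 = 5.68
  Initiative 81.8 × 0.34 = 27.812
  Technical skill 75 × 0.19 = 14.25
  Communication 68 × 0.19 = 12.92
Sum = 65.662
65.662 ≥ 50 → Pass

Pass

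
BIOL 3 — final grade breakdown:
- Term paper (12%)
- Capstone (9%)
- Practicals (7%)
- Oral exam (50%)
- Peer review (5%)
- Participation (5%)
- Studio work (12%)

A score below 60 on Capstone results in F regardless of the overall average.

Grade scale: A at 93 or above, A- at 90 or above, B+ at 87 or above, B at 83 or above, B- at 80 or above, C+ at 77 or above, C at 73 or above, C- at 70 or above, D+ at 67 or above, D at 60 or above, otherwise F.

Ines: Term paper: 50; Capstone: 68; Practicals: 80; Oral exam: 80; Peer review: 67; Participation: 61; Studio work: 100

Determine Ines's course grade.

Capstone score 68 ≥ 60: minimum met.
Weighted total:
  Term paper 50 × 0.12 = 6
  Capstone 68 × 0.09 = 6.12
  Practicals 80 × 0.07 = 5.6
  Oral exam 80 × 0.5 = 40
  Peer review 67 × 0.05 = 3.35
  Participation 61 × 0.05 = 3.05
  Studio work 100 × 0.12 = 12
Sum = 76.12
76.12 is ≥ 73 and < 77 → C

C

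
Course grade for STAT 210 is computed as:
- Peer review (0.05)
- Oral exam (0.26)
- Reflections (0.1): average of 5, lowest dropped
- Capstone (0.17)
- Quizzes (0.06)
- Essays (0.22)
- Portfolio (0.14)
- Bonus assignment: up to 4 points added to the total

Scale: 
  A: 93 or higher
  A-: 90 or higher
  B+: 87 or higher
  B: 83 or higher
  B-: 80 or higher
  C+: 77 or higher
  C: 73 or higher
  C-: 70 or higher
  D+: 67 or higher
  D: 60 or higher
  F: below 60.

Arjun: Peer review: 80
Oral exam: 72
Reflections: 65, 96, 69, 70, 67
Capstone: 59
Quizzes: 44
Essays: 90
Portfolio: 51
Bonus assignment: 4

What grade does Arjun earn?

Reflections: drop 65 → average of remaining 4 = 302/4 = 75.5
Weighted total:
  Peer review 80 × 0.05 = 4
  Oral exam 72 × 0.26 = 18.72
  Reflections 75.5 × 0.1 = 7.55
  Capstone 59 × 0.17 = 10.03
  Quizzes 44 × 0.06 = 2.64
  Essays 90 × 0.22 = 19.8
  Portfolio 51 × 0.14 = 7.14
Sum = 69.88
Bonus assignment: 69.88 + 4 = 73.88
73.88 is ≥ 73 and < 77 → C

C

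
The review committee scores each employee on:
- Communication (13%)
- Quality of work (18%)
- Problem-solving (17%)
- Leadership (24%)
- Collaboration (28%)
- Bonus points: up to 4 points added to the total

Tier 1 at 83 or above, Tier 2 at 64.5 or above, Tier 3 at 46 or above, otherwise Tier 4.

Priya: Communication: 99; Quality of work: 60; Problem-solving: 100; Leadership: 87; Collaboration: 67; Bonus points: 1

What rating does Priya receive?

Weighted total:
  Communication 99 × 0.13 = 12.87
  Quality of work 60 × 0.18 = 10.8
  Problem-solving 100 × 0.17 = 17
  Leadership 87 × 0.24 = 20.88
  Collaboration 67 × 0.28 = 18.76
Sum = 80.31
Bonus points: 80.31 + 1 = 81.31
81.31 is ≥ 64.5 and < 83 → Tier 2

Tier 2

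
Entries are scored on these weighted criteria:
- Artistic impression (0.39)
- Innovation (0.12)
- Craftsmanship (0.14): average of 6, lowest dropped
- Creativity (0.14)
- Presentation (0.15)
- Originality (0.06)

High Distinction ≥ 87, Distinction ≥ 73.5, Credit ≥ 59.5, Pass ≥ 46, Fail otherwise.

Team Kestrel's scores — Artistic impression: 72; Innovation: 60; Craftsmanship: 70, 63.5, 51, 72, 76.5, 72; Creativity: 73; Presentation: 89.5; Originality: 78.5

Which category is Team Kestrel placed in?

Distinction

Craftsmanship: drop 51 → average of remaining 5 = 354/5 = 70.8
Weighted total:
  Artistic impression 72 × 0.39 = 28.08
  Innovation 60 × 0.12 = 7.2
  Craftsmanship 70.8 × 0.14 = 9.912
  Creativity 73 × 0.14 = 10.22
  Presentation 89.5 × 0.15 = 13.425
  Originality 78.5 × 0.06 = 4.71
Sum = 73.547
73.547 is ≥ 73.5 and < 87 → Distinction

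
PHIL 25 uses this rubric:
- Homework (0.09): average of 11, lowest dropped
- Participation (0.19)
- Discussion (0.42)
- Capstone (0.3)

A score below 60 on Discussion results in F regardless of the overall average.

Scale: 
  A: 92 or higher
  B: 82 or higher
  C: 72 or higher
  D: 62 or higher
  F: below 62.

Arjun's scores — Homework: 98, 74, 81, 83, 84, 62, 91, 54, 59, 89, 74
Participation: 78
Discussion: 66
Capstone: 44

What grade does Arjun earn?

D

Homework: drop 54 → average of remaining 10 = 795/10 = 79.5
Discussion score 66 ≥ 60: minimum met.
Weighted total:
  Homework 79.5 × 0.09 = 7.155
  Participation 78 × 0.19 = 14.82
  Discussion 66 × 0.42 = 27.72
  Capstone 44 × 0.3 = 13.2
Sum = 62.895
62.895 is ≥ 62 and < 72 → D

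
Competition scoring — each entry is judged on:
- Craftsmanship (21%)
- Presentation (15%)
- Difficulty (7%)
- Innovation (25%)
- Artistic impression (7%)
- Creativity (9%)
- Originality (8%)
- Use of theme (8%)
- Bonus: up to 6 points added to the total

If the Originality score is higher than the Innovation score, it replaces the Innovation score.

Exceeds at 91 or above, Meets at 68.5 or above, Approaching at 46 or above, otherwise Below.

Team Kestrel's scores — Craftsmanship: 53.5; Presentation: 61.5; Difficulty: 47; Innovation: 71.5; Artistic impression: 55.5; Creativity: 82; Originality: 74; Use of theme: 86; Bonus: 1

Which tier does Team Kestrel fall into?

Originality (74) > Innovation (71.5), so Innovation counts as 74.
Weighted total:
  Craftsmanship 53.5 × 0.21 = 11.235
  Presentation 61.5 × 0.15 = 9.225
  Difficulty 47 × 0.07 = 3.29
  Innovation 74 × 0.25 = 18.5
  Artistic impression 55.5 × 0.07 = 3.885
  Creativity 82 × 0.09 = 7.38
  Originality 74 × 0.08 = 5.92
  Use of theme 86 × 0.08 = 6.88
Sum = 66.315
Bonus: 66.315 + 1 = 67.315
67.315 is ≥ 46 and < 68.5 → Approaching

Approaching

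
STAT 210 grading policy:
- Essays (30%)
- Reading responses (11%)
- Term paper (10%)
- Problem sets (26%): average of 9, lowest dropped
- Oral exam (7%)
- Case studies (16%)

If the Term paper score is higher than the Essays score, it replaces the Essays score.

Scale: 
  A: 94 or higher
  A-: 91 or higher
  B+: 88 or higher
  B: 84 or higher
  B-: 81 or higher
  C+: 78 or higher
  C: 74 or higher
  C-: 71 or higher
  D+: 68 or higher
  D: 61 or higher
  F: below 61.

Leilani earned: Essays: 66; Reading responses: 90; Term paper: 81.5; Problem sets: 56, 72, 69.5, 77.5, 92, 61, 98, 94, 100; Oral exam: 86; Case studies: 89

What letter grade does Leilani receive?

B

Problem sets: drop 56 → average of remaining 8 = 664/8 = 83
Term paper (81.5) > Essays (66), so Essays counts as 81.5.
Weighted total:
  Essays 81.5 × 0.3 = 24.45
  Reading responses 90 × 0.11 = 9.9
  Term paper 81.5 × 0.1 = 8.15
  Problem sets 83 × 0.26 = 21.58
  Oral exam 86 × 0.07 = 6.02
  Case studies 89 × 0.16 = 14.24
Sum = 84.34
84.34 is ≥ 84 and < 88 → B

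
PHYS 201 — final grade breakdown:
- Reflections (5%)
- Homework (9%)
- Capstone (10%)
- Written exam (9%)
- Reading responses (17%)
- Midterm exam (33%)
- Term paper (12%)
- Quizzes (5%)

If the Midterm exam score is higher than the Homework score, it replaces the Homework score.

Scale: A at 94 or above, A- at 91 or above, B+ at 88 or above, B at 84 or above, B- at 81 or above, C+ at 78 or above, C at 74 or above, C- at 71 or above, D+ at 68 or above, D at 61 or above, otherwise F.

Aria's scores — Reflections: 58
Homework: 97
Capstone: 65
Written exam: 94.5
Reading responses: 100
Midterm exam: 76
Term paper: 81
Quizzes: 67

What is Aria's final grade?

B-

Midterm exam (76) ≤ Homework (97), so Homework stays at 97.
Weighted total:
  Reflections 58 × 0.05 = 2.9
  Homework 97 × 0.09 = 8.73
  Capstone 65 × 0.1 = 6.5
  Written exam 94.5 × 0.09 = 8.505
  Reading responses 100 × 0.17 = 17
  Midterm exam 76 × 0.33 = 25.08
  Term paper 81 × 0.12 = 9.72
  Quizzes 67 × 0.05 = 3.35
Sum = 81.785
81.785 is ≥ 81 and < 84 → B-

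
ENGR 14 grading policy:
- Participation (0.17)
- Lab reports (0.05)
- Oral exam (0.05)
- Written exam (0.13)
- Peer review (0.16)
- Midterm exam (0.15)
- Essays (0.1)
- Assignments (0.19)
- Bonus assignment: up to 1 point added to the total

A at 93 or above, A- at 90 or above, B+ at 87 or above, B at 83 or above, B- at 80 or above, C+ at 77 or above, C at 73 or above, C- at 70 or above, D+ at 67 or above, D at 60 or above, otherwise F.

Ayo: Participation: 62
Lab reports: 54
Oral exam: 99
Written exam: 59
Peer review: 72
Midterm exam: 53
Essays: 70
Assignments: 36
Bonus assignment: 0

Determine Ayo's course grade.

F

Weighted total:
  Participation 62 × 0.17 = 10.54
  Lab reports 54 × 0.05 = 2.7
  Oral exam 99 × 0.05 = 4.95
  Written exam 59 × 0.13 = 7.67
  Peer review 72 × 0.16 = 11.52
  Midterm exam 53 × 0.15 = 7.95
  Essays 70 × 0.1 = 7
  Assignments 36 × 0.19 = 6.84
Sum = 59.17
Bonus assignment: 59.17 + 0 = 59.17
59.17 < 60 → F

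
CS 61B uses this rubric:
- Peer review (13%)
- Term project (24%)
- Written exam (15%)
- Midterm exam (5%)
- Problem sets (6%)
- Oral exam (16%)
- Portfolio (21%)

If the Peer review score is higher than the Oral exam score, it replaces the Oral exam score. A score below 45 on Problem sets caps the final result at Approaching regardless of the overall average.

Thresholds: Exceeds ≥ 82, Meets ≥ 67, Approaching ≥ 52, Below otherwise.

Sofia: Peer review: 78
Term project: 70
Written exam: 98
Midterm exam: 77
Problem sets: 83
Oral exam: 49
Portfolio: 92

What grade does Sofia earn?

Peer review (78) > Oral exam (49), so Oral exam counts as 78.
Problem sets score 83 ≥ 45: minimum met.
Weighted total:
  Peer review 78 × 0.13 = 10.14
  Term project 70 × 0.24 = 16.8
  Written exam 98 × 0.15 = 14.7
  Midterm exam 77 × 0.05 = 3.85
  Problem sets 83 × 0.06 = 4.98
  Oral exam 78 × 0.16 = 12.48
  Portfolio 92 × 0.21 = 19.32
Sum = 82.27
82.27 ≥ 82 → Exceeds

Exceeds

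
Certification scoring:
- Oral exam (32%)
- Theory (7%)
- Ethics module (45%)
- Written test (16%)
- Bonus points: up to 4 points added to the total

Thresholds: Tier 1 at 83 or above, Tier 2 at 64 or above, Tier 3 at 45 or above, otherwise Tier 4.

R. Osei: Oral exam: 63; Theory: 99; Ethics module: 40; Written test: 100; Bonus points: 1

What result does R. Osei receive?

Tier 3

Weighted total:
  Oral exam 63 × 0.32 = 20.16
  Theory 99 × 0.07 = 6.93
  Ethics module 40 × 0.45 = 18
  Written test 100 × 0.16 = 16
Sum = 61.09
Bonus points: 61.09 + 1 = 62.09
62.09 is ≥ 45 and < 64 → Tier 3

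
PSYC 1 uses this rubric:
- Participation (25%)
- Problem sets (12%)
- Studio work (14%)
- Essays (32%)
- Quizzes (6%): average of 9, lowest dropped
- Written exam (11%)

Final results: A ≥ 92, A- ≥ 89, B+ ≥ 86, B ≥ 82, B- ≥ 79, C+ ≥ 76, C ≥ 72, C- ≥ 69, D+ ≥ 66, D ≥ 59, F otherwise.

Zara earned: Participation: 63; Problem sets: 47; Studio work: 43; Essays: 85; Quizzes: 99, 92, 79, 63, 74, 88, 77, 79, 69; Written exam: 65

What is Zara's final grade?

Quizzes: drop 63 → average of remaining 8 = 657/8 = 82.125
Weighted total:
  Participation 63 × 0.25 = 15.75
  Problem sets 47 × 0.12 = 5.64
  Studio work 43 × 0.14 = 6.02
  Essays 85 × 0.32 = 27.2
  Quizzes 82.125 × 0.06 = 4.9275
  Written exam 65 × 0.11 = 7.15
Sum = 66.6875
66.6875 is ≥ 66 and < 69 → D+

D+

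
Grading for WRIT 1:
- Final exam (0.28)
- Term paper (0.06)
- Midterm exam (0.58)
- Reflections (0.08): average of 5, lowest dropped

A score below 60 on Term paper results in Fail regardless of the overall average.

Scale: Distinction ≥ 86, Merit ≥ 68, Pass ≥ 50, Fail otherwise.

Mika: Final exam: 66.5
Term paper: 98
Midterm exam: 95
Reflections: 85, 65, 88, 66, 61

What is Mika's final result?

Reflections: drop 61 → average of remaining 4 = 304/4 = 76
Term paper score 98 ≥ 60: minimum met.
Weighted total:
  Final exam 66.5 × 0.28 = 18.62
  Term paper 98 × 0.06 = 5.88
  Midterm exam 95 × 0.58 = 55.1
  Reflections 76 × 0.08 = 6.08
Sum = 85.68
85.68 is ≥ 68 and < 86 → Merit

Merit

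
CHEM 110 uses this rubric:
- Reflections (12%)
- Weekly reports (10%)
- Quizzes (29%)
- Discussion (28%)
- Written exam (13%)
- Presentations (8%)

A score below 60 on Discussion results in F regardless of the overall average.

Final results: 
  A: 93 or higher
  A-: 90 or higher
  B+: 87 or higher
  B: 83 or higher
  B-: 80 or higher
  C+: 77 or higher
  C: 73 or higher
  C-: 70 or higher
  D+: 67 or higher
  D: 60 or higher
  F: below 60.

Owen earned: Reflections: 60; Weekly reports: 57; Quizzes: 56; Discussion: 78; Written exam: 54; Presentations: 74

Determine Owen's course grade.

Discussion score 78 ≥ 60: minimum met.
Weighted total:
  Reflections 60 × 0.12 = 7.2
  Weekly reports 57 × 0.1 = 5.7
  Quizzes 56 × 0.29 = 16.24
  Discussion 78 × 0.28 = 21.84
  Written exam 54 × 0.13 = 7.02
  Presentations 74 × 0.08 = 5.92
Sum = 63.92
63.92 is ≥ 60 and < 67 → D

D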